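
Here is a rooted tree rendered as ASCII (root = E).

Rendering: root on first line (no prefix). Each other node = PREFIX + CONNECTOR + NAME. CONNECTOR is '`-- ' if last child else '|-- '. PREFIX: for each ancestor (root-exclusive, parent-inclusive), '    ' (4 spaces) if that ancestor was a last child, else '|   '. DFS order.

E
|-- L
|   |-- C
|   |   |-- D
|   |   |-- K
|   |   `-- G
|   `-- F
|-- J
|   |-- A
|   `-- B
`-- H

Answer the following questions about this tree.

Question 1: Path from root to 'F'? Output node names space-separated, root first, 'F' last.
Answer: E L F

Derivation:
Walk down from root: E -> L -> F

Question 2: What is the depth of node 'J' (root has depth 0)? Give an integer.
Answer: 1

Derivation:
Path from root to J: E -> J
Depth = number of edges = 1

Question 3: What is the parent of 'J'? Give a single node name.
Answer: E

Derivation:
Scan adjacency: J appears as child of E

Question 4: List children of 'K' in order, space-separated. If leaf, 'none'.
Answer: none

Derivation:
Node K's children (from adjacency): (leaf)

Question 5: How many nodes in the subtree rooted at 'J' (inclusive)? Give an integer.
Answer: 3

Derivation:
Subtree rooted at J contains: A, B, J
Count = 3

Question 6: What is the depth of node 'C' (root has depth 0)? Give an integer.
Path from root to C: E -> L -> C
Depth = number of edges = 2

Answer: 2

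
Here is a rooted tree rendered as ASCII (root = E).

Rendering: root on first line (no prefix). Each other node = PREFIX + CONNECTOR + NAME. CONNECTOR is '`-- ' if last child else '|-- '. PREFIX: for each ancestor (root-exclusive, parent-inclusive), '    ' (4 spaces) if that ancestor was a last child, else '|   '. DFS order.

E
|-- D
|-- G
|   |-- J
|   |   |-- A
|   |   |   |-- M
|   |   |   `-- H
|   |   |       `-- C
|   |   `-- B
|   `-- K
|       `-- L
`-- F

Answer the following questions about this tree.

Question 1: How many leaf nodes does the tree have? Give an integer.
Leaves (nodes with no children): B, C, D, F, L, M

Answer: 6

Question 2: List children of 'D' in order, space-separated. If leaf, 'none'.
Node D's children (from adjacency): (leaf)

Answer: none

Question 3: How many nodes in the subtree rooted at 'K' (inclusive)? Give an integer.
Subtree rooted at K contains: K, L
Count = 2

Answer: 2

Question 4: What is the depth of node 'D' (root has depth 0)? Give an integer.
Answer: 1

Derivation:
Path from root to D: E -> D
Depth = number of edges = 1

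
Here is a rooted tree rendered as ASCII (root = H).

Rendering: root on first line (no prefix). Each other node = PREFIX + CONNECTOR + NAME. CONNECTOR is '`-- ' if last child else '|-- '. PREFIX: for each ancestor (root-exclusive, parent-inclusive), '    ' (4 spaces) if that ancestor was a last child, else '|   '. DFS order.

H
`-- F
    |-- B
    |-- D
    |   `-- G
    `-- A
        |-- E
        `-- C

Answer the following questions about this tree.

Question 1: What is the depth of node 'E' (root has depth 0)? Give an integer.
Path from root to E: H -> F -> A -> E
Depth = number of edges = 3

Answer: 3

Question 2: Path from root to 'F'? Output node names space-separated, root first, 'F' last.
Answer: H F

Derivation:
Walk down from root: H -> F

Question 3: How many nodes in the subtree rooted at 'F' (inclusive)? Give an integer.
Answer: 7

Derivation:
Subtree rooted at F contains: A, B, C, D, E, F, G
Count = 7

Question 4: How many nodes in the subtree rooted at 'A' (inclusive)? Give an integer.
Answer: 3

Derivation:
Subtree rooted at A contains: A, C, E
Count = 3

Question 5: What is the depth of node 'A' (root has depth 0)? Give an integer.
Answer: 2

Derivation:
Path from root to A: H -> F -> A
Depth = number of edges = 2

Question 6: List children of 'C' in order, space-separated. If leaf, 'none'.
Answer: none

Derivation:
Node C's children (from adjacency): (leaf)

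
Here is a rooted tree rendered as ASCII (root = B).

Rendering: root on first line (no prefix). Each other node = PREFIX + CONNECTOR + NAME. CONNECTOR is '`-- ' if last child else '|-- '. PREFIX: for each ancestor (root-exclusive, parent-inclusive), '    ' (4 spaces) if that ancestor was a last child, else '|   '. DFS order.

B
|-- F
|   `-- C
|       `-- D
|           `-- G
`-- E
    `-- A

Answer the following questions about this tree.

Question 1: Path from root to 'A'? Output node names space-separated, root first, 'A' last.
Walk down from root: B -> E -> A

Answer: B E A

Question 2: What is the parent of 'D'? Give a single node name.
Answer: C

Derivation:
Scan adjacency: D appears as child of C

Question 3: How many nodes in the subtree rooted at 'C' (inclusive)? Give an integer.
Answer: 3

Derivation:
Subtree rooted at C contains: C, D, G
Count = 3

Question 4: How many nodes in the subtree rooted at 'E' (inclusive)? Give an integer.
Answer: 2

Derivation:
Subtree rooted at E contains: A, E
Count = 2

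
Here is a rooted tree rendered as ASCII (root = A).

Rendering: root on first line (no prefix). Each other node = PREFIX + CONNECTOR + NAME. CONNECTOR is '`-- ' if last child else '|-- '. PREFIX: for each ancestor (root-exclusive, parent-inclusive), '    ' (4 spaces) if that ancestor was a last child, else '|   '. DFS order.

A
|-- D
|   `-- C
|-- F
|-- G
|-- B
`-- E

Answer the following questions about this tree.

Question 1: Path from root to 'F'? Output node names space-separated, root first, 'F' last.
Answer: A F

Derivation:
Walk down from root: A -> F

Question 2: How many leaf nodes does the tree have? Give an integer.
Leaves (nodes with no children): B, C, E, F, G

Answer: 5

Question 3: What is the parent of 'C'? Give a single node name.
Scan adjacency: C appears as child of D

Answer: D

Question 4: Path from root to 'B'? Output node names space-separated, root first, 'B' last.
Answer: A B

Derivation:
Walk down from root: A -> B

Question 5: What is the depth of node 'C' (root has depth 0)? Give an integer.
Answer: 2

Derivation:
Path from root to C: A -> D -> C
Depth = number of edges = 2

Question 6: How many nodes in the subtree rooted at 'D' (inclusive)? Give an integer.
Answer: 2

Derivation:
Subtree rooted at D contains: C, D
Count = 2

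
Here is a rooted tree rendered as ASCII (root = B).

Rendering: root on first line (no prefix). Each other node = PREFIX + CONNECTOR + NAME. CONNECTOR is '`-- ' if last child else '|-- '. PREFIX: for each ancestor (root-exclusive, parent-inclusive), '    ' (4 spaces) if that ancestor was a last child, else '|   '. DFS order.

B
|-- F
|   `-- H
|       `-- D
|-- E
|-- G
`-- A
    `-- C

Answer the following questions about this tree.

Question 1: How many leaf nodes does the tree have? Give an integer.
Leaves (nodes with no children): C, D, E, G

Answer: 4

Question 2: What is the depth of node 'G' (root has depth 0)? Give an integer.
Path from root to G: B -> G
Depth = number of edges = 1

Answer: 1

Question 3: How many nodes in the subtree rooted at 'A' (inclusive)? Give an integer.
Answer: 2

Derivation:
Subtree rooted at A contains: A, C
Count = 2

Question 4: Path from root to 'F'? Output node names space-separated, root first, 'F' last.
Answer: B F

Derivation:
Walk down from root: B -> F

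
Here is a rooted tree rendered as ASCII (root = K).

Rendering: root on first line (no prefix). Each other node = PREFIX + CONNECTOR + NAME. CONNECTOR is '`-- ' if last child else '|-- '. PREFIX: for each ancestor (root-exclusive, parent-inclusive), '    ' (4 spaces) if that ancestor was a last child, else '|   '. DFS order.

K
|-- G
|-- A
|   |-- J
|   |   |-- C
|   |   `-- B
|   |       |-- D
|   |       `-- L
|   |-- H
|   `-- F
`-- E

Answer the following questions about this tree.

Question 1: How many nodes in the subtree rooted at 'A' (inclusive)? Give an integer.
Answer: 8

Derivation:
Subtree rooted at A contains: A, B, C, D, F, H, J, L
Count = 8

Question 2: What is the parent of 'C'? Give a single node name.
Answer: J

Derivation:
Scan adjacency: C appears as child of J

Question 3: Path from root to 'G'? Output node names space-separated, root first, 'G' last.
Answer: K G

Derivation:
Walk down from root: K -> G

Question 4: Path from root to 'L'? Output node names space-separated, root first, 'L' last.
Answer: K A J B L

Derivation:
Walk down from root: K -> A -> J -> B -> L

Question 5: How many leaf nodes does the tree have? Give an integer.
Answer: 7

Derivation:
Leaves (nodes with no children): C, D, E, F, G, H, L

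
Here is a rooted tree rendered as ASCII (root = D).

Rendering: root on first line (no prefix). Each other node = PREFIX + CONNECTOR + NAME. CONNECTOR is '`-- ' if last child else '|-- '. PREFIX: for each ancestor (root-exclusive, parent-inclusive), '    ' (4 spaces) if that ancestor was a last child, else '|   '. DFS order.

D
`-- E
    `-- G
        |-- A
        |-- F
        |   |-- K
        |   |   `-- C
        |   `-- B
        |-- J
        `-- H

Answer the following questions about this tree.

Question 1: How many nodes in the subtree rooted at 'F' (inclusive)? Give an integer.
Subtree rooted at F contains: B, C, F, K
Count = 4

Answer: 4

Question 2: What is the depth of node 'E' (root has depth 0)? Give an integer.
Path from root to E: D -> E
Depth = number of edges = 1

Answer: 1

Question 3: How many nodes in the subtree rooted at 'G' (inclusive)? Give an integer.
Subtree rooted at G contains: A, B, C, F, G, H, J, K
Count = 8

Answer: 8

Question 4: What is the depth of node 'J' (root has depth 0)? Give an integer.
Answer: 3

Derivation:
Path from root to J: D -> E -> G -> J
Depth = number of edges = 3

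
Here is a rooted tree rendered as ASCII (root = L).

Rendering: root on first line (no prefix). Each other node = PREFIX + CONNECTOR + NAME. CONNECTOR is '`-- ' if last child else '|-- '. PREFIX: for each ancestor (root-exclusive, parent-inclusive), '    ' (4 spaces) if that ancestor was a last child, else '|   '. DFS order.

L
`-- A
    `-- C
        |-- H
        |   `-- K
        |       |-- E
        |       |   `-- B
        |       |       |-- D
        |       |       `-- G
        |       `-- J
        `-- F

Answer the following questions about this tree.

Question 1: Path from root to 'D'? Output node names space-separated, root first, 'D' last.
Answer: L A C H K E B D

Derivation:
Walk down from root: L -> A -> C -> H -> K -> E -> B -> D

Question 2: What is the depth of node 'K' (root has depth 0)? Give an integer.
Path from root to K: L -> A -> C -> H -> K
Depth = number of edges = 4

Answer: 4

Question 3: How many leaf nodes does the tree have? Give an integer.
Answer: 4

Derivation:
Leaves (nodes with no children): D, F, G, J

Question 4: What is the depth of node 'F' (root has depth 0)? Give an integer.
Path from root to F: L -> A -> C -> F
Depth = number of edges = 3

Answer: 3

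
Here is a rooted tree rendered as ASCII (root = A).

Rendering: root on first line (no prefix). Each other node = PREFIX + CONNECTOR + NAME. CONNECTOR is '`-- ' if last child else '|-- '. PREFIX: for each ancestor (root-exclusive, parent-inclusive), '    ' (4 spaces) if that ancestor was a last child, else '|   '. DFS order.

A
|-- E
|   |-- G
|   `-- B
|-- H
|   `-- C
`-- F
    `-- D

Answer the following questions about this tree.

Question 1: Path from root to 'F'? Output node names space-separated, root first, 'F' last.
Answer: A F

Derivation:
Walk down from root: A -> F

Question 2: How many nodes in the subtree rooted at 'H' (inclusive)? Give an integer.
Subtree rooted at H contains: C, H
Count = 2

Answer: 2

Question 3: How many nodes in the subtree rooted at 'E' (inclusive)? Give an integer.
Subtree rooted at E contains: B, E, G
Count = 3

Answer: 3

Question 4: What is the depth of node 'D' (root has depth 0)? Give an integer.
Answer: 2

Derivation:
Path from root to D: A -> F -> D
Depth = number of edges = 2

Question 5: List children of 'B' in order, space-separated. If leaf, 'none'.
Node B's children (from adjacency): (leaf)

Answer: none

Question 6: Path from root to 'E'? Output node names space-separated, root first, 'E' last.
Answer: A E

Derivation:
Walk down from root: A -> E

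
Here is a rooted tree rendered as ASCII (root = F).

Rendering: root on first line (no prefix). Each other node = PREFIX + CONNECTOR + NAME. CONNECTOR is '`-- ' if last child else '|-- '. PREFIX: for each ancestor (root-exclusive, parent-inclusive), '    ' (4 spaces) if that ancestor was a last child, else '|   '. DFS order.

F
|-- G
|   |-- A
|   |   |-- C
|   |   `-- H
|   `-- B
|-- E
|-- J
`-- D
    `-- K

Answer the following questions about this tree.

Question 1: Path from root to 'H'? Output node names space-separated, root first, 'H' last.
Answer: F G A H

Derivation:
Walk down from root: F -> G -> A -> H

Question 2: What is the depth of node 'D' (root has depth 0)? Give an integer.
Path from root to D: F -> D
Depth = number of edges = 1

Answer: 1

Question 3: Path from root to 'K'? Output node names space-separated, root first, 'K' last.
Walk down from root: F -> D -> K

Answer: F D K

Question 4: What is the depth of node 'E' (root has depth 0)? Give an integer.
Answer: 1

Derivation:
Path from root to E: F -> E
Depth = number of edges = 1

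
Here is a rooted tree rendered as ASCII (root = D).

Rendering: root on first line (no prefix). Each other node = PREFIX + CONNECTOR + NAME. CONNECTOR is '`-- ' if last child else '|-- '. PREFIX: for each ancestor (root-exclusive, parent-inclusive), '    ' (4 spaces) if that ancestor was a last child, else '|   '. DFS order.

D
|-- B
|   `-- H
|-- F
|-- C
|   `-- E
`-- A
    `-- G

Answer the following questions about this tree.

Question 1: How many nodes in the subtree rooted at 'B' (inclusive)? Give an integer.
Answer: 2

Derivation:
Subtree rooted at B contains: B, H
Count = 2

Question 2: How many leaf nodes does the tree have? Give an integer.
Leaves (nodes with no children): E, F, G, H

Answer: 4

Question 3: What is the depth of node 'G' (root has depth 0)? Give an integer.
Answer: 2

Derivation:
Path from root to G: D -> A -> G
Depth = number of edges = 2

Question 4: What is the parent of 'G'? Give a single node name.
Scan adjacency: G appears as child of A

Answer: A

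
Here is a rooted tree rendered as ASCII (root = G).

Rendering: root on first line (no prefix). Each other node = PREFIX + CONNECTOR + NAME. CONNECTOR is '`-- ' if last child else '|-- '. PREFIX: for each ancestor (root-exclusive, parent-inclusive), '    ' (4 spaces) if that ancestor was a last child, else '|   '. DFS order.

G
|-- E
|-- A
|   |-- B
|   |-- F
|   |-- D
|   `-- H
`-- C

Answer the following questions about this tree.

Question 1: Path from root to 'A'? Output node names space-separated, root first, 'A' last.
Answer: G A

Derivation:
Walk down from root: G -> A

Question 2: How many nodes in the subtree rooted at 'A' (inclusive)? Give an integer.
Answer: 5

Derivation:
Subtree rooted at A contains: A, B, D, F, H
Count = 5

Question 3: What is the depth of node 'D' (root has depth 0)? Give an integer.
Path from root to D: G -> A -> D
Depth = number of edges = 2

Answer: 2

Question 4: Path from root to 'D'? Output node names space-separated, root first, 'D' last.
Walk down from root: G -> A -> D

Answer: G A D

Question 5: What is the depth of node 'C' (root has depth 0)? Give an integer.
Answer: 1

Derivation:
Path from root to C: G -> C
Depth = number of edges = 1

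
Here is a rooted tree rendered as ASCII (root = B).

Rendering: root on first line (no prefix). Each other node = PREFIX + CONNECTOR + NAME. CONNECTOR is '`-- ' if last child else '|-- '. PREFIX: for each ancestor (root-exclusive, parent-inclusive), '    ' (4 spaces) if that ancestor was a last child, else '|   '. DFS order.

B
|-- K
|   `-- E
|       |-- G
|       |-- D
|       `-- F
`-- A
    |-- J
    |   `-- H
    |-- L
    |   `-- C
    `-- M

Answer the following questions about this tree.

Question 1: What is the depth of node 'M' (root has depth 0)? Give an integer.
Path from root to M: B -> A -> M
Depth = number of edges = 2

Answer: 2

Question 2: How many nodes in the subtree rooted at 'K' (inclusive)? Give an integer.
Answer: 5

Derivation:
Subtree rooted at K contains: D, E, F, G, K
Count = 5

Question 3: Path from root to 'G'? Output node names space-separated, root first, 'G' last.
Answer: B K E G

Derivation:
Walk down from root: B -> K -> E -> G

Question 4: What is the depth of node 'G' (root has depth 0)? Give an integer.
Path from root to G: B -> K -> E -> G
Depth = number of edges = 3

Answer: 3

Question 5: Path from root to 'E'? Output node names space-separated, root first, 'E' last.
Walk down from root: B -> K -> E

Answer: B K E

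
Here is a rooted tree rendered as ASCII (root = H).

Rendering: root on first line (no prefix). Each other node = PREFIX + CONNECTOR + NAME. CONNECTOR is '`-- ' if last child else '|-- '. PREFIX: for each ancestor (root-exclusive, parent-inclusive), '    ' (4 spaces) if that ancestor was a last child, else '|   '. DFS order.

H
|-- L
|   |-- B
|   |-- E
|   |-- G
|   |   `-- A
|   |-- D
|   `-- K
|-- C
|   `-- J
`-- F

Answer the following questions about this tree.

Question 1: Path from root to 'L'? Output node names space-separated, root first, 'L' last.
Answer: H L

Derivation:
Walk down from root: H -> L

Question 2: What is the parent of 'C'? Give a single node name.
Answer: H

Derivation:
Scan adjacency: C appears as child of H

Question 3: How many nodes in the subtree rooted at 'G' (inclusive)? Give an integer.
Answer: 2

Derivation:
Subtree rooted at G contains: A, G
Count = 2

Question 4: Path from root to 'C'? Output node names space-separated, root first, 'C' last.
Answer: H C

Derivation:
Walk down from root: H -> C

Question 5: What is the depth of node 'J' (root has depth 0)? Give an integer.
Answer: 2

Derivation:
Path from root to J: H -> C -> J
Depth = number of edges = 2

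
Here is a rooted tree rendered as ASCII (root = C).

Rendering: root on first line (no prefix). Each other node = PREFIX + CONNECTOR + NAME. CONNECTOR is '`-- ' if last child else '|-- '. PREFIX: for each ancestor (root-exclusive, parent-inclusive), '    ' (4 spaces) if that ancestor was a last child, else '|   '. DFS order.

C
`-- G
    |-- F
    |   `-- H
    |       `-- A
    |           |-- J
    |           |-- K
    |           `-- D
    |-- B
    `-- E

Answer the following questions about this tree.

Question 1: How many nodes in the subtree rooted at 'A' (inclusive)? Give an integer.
Subtree rooted at A contains: A, D, J, K
Count = 4

Answer: 4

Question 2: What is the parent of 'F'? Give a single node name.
Scan adjacency: F appears as child of G

Answer: G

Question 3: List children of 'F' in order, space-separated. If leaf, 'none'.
Node F's children (from adjacency): H

Answer: H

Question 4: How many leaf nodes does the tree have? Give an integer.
Leaves (nodes with no children): B, D, E, J, K

Answer: 5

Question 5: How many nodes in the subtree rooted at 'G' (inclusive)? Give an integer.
Subtree rooted at G contains: A, B, D, E, F, G, H, J, K
Count = 9

Answer: 9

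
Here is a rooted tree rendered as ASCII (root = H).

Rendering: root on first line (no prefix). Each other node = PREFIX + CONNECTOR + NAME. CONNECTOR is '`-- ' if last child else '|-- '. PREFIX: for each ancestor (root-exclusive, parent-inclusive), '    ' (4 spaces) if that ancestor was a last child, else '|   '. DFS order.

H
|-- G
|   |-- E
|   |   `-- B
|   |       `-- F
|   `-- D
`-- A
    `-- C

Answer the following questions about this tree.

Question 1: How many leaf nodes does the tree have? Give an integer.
Answer: 3

Derivation:
Leaves (nodes with no children): C, D, F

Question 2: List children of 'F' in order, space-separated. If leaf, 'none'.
Node F's children (from adjacency): (leaf)

Answer: none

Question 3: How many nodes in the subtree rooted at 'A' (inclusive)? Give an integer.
Subtree rooted at A contains: A, C
Count = 2

Answer: 2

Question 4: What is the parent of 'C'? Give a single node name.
Scan adjacency: C appears as child of A

Answer: A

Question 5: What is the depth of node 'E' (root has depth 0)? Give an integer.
Answer: 2

Derivation:
Path from root to E: H -> G -> E
Depth = number of edges = 2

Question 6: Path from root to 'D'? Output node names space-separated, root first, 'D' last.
Walk down from root: H -> G -> D

Answer: H G D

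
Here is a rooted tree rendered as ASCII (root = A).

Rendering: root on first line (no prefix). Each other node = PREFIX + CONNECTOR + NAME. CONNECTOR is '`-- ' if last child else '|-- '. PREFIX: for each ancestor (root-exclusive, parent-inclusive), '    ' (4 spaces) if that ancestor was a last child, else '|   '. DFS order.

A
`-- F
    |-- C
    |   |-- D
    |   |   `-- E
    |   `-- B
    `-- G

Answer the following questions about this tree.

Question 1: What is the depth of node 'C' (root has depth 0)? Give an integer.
Path from root to C: A -> F -> C
Depth = number of edges = 2

Answer: 2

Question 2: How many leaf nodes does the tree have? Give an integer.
Leaves (nodes with no children): B, E, G

Answer: 3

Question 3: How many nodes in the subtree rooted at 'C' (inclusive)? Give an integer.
Answer: 4

Derivation:
Subtree rooted at C contains: B, C, D, E
Count = 4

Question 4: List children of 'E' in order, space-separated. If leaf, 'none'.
Node E's children (from adjacency): (leaf)

Answer: none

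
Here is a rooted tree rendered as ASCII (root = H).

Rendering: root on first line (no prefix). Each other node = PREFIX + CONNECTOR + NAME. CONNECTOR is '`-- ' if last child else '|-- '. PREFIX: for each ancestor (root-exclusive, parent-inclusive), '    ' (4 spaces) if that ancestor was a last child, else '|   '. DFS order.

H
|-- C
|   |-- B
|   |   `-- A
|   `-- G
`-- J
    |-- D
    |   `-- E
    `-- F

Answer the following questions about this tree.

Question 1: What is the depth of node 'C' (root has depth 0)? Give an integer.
Answer: 1

Derivation:
Path from root to C: H -> C
Depth = number of edges = 1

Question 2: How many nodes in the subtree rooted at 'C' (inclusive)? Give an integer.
Answer: 4

Derivation:
Subtree rooted at C contains: A, B, C, G
Count = 4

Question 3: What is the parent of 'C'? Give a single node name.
Scan adjacency: C appears as child of H

Answer: H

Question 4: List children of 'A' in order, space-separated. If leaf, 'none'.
Answer: none

Derivation:
Node A's children (from adjacency): (leaf)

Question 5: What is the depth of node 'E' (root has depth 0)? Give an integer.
Answer: 3

Derivation:
Path from root to E: H -> J -> D -> E
Depth = number of edges = 3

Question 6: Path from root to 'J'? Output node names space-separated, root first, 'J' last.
Answer: H J

Derivation:
Walk down from root: H -> J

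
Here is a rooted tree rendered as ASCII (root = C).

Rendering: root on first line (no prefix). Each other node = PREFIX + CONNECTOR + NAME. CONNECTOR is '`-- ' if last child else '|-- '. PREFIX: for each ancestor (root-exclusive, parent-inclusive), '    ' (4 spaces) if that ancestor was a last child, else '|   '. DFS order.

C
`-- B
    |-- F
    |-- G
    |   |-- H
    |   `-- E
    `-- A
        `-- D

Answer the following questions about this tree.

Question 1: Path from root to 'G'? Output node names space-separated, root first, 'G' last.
Answer: C B G

Derivation:
Walk down from root: C -> B -> G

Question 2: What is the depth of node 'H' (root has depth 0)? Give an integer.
Path from root to H: C -> B -> G -> H
Depth = number of edges = 3

Answer: 3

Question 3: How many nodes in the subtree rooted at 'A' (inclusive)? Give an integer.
Subtree rooted at A contains: A, D
Count = 2

Answer: 2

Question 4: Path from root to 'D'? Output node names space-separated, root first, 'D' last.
Walk down from root: C -> B -> A -> D

Answer: C B A D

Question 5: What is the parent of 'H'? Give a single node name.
Scan adjacency: H appears as child of G

Answer: G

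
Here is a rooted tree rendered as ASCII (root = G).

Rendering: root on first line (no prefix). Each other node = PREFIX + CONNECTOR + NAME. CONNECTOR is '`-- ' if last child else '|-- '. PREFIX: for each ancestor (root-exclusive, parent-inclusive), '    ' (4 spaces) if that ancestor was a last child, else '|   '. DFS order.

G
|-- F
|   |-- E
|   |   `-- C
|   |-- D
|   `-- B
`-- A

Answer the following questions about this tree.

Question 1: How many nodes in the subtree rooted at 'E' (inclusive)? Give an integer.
Subtree rooted at E contains: C, E
Count = 2

Answer: 2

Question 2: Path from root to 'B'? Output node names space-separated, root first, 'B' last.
Answer: G F B

Derivation:
Walk down from root: G -> F -> B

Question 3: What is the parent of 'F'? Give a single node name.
Answer: G

Derivation:
Scan adjacency: F appears as child of G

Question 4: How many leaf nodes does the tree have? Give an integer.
Answer: 4

Derivation:
Leaves (nodes with no children): A, B, C, D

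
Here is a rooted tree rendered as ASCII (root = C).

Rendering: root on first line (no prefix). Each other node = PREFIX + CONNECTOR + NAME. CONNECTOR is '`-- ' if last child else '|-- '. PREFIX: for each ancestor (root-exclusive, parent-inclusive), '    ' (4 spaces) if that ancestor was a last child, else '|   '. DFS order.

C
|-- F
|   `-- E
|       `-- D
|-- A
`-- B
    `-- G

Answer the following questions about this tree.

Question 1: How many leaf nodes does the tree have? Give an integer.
Answer: 3

Derivation:
Leaves (nodes with no children): A, D, G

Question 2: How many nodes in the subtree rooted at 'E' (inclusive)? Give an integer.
Answer: 2

Derivation:
Subtree rooted at E contains: D, E
Count = 2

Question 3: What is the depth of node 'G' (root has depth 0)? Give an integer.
Answer: 2

Derivation:
Path from root to G: C -> B -> G
Depth = number of edges = 2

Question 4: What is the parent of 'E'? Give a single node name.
Scan adjacency: E appears as child of F

Answer: F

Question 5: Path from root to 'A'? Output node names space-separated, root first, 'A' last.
Answer: C A

Derivation:
Walk down from root: C -> A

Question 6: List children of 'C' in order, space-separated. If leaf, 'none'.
Node C's children (from adjacency): F, A, B

Answer: F A B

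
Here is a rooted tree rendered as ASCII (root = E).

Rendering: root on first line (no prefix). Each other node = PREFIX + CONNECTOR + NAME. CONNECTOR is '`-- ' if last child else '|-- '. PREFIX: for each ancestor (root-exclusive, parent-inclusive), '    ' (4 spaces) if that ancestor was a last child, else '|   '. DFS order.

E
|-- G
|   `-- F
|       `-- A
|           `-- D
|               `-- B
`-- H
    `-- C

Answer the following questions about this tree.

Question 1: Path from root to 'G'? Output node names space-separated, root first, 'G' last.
Answer: E G

Derivation:
Walk down from root: E -> G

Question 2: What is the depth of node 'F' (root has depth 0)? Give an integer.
Path from root to F: E -> G -> F
Depth = number of edges = 2

Answer: 2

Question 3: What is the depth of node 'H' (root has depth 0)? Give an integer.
Answer: 1

Derivation:
Path from root to H: E -> H
Depth = number of edges = 1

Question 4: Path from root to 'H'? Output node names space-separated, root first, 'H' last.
Answer: E H

Derivation:
Walk down from root: E -> H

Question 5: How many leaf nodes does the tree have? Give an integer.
Answer: 2

Derivation:
Leaves (nodes with no children): B, C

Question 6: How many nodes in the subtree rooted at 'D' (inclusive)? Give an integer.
Answer: 2

Derivation:
Subtree rooted at D contains: B, D
Count = 2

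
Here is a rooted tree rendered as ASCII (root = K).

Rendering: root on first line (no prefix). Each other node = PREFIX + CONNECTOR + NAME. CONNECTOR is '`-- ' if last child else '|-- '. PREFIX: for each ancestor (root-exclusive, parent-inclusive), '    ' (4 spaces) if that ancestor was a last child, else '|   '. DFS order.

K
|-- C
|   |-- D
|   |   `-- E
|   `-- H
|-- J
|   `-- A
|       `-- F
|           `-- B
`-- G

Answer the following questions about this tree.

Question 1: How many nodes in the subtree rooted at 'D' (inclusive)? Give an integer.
Subtree rooted at D contains: D, E
Count = 2

Answer: 2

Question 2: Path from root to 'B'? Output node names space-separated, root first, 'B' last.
Answer: K J A F B

Derivation:
Walk down from root: K -> J -> A -> F -> B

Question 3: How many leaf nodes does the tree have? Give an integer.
Leaves (nodes with no children): B, E, G, H

Answer: 4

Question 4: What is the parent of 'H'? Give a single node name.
Scan adjacency: H appears as child of C

Answer: C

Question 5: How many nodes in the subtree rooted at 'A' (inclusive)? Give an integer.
Answer: 3

Derivation:
Subtree rooted at A contains: A, B, F
Count = 3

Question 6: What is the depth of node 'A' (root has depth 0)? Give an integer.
Answer: 2

Derivation:
Path from root to A: K -> J -> A
Depth = number of edges = 2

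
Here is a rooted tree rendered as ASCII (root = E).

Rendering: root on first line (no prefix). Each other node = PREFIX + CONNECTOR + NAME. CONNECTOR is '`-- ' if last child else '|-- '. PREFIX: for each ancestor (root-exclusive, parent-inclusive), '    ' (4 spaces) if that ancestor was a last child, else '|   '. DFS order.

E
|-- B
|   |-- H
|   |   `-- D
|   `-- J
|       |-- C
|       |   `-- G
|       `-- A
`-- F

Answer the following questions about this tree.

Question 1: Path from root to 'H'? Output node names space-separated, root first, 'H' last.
Answer: E B H

Derivation:
Walk down from root: E -> B -> H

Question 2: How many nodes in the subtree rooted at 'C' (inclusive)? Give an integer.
Answer: 2

Derivation:
Subtree rooted at C contains: C, G
Count = 2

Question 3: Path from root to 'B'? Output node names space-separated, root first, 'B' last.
Answer: E B

Derivation:
Walk down from root: E -> B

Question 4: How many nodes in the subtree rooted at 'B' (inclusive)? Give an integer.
Subtree rooted at B contains: A, B, C, D, G, H, J
Count = 7

Answer: 7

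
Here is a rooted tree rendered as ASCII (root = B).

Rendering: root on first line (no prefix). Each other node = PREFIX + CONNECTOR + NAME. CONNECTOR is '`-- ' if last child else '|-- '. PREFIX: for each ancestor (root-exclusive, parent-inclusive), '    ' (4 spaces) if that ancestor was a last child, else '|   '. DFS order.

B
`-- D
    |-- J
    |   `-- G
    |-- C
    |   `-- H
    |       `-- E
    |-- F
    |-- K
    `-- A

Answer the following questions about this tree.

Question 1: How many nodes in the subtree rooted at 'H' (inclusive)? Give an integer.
Subtree rooted at H contains: E, H
Count = 2

Answer: 2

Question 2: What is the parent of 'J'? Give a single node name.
Answer: D

Derivation:
Scan adjacency: J appears as child of D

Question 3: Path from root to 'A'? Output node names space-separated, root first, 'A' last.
Walk down from root: B -> D -> A

Answer: B D A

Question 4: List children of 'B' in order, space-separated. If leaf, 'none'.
Node B's children (from adjacency): D

Answer: D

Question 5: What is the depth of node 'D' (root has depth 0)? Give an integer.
Path from root to D: B -> D
Depth = number of edges = 1

Answer: 1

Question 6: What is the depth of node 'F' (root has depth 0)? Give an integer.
Path from root to F: B -> D -> F
Depth = number of edges = 2

Answer: 2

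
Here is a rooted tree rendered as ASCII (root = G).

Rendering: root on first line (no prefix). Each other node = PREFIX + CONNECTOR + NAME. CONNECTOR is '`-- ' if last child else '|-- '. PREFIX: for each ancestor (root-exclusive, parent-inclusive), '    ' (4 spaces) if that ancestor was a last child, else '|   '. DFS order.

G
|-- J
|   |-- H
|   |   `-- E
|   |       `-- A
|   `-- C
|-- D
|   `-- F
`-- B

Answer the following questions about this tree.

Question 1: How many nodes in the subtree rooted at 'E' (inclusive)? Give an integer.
Answer: 2

Derivation:
Subtree rooted at E contains: A, E
Count = 2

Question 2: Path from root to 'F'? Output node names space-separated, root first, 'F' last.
Walk down from root: G -> D -> F

Answer: G D F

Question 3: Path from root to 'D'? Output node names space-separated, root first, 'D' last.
Walk down from root: G -> D

Answer: G D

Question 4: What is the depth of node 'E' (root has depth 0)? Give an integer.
Path from root to E: G -> J -> H -> E
Depth = number of edges = 3

Answer: 3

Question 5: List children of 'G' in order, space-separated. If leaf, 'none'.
Node G's children (from adjacency): J, D, B

Answer: J D B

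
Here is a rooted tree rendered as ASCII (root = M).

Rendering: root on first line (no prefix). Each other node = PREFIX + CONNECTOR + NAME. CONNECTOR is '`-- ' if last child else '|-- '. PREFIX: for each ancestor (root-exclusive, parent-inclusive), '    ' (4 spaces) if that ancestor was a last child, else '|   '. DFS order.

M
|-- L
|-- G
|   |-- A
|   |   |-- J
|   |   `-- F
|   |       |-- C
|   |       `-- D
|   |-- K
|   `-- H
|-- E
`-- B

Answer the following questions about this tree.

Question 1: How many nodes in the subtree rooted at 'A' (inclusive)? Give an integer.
Subtree rooted at A contains: A, C, D, F, J
Count = 5

Answer: 5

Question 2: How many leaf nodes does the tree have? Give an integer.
Leaves (nodes with no children): B, C, D, E, H, J, K, L

Answer: 8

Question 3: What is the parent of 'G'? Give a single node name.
Answer: M

Derivation:
Scan adjacency: G appears as child of M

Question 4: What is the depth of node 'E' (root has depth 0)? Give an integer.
Answer: 1

Derivation:
Path from root to E: M -> E
Depth = number of edges = 1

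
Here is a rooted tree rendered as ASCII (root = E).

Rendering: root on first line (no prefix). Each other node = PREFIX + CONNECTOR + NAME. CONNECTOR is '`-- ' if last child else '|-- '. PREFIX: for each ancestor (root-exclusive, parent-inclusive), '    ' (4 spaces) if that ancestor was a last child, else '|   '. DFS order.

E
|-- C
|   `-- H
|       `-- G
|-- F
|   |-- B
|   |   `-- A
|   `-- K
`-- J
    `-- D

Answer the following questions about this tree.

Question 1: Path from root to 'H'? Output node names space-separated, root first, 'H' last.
Walk down from root: E -> C -> H

Answer: E C H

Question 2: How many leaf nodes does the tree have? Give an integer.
Leaves (nodes with no children): A, D, G, K

Answer: 4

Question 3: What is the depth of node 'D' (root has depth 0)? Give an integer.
Path from root to D: E -> J -> D
Depth = number of edges = 2

Answer: 2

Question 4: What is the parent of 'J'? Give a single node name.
Scan adjacency: J appears as child of E

Answer: E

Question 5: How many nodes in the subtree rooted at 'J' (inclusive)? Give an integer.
Answer: 2

Derivation:
Subtree rooted at J contains: D, J
Count = 2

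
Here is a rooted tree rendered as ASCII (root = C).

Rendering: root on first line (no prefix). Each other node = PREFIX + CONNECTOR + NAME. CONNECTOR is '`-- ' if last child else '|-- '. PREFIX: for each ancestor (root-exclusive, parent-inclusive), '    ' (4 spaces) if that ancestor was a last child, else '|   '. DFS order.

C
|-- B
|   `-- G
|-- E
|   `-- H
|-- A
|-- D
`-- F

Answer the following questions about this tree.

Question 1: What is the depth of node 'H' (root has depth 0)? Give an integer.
Answer: 2

Derivation:
Path from root to H: C -> E -> H
Depth = number of edges = 2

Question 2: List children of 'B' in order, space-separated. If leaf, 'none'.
Answer: G

Derivation:
Node B's children (from adjacency): G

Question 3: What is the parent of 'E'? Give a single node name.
Answer: C

Derivation:
Scan adjacency: E appears as child of C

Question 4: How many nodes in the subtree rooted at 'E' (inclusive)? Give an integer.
Answer: 2

Derivation:
Subtree rooted at E contains: E, H
Count = 2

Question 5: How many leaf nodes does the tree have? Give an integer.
Answer: 5

Derivation:
Leaves (nodes with no children): A, D, F, G, H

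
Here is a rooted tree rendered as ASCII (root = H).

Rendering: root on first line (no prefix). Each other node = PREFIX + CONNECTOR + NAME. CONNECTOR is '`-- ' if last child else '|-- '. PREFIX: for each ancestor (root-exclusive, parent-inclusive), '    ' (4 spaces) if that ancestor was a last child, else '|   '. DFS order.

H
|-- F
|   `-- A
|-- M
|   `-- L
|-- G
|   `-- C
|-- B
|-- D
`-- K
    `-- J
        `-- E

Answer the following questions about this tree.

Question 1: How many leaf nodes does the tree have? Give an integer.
Answer: 6

Derivation:
Leaves (nodes with no children): A, B, C, D, E, L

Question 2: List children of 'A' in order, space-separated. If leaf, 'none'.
Answer: none

Derivation:
Node A's children (from adjacency): (leaf)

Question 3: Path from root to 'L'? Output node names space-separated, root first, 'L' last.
Walk down from root: H -> M -> L

Answer: H M L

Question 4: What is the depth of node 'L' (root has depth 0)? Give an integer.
Path from root to L: H -> M -> L
Depth = number of edges = 2

Answer: 2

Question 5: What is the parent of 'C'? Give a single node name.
Scan adjacency: C appears as child of G

Answer: G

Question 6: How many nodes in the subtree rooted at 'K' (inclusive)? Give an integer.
Answer: 3

Derivation:
Subtree rooted at K contains: E, J, K
Count = 3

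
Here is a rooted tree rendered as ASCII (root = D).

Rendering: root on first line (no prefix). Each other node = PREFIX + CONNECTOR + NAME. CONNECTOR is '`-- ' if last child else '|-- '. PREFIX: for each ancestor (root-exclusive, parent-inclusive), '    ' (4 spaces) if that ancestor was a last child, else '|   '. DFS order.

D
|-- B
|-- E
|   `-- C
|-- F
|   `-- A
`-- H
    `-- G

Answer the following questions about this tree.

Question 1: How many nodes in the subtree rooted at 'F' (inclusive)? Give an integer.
Answer: 2

Derivation:
Subtree rooted at F contains: A, F
Count = 2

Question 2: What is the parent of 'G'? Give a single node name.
Scan adjacency: G appears as child of H

Answer: H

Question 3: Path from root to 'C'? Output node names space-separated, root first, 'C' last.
Walk down from root: D -> E -> C

Answer: D E C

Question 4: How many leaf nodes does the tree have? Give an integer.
Answer: 4

Derivation:
Leaves (nodes with no children): A, B, C, G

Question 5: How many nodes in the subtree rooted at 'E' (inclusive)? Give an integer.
Answer: 2

Derivation:
Subtree rooted at E contains: C, E
Count = 2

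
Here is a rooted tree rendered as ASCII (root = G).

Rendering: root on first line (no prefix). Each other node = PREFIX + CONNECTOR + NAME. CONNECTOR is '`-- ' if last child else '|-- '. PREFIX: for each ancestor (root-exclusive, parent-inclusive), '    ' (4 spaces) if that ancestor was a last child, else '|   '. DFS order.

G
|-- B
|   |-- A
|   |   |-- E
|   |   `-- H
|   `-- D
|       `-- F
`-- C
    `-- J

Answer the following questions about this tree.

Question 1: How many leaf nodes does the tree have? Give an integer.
Leaves (nodes with no children): E, F, H, J

Answer: 4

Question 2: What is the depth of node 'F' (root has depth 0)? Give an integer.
Answer: 3

Derivation:
Path from root to F: G -> B -> D -> F
Depth = number of edges = 3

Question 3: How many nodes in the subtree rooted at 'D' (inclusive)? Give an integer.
Subtree rooted at D contains: D, F
Count = 2

Answer: 2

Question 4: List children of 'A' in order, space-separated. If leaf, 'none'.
Node A's children (from adjacency): E, H

Answer: E H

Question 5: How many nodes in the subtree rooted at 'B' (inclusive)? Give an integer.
Subtree rooted at B contains: A, B, D, E, F, H
Count = 6

Answer: 6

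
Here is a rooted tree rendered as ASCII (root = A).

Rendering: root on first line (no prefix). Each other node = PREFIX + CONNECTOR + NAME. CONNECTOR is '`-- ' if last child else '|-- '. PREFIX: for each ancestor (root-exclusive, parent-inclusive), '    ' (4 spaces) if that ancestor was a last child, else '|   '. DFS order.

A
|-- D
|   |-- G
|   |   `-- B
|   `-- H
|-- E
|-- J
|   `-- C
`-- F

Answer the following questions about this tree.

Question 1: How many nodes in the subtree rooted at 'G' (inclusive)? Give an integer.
Subtree rooted at G contains: B, G
Count = 2

Answer: 2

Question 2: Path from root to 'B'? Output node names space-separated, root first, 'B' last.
Walk down from root: A -> D -> G -> B

Answer: A D G B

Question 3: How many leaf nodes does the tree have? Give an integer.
Answer: 5

Derivation:
Leaves (nodes with no children): B, C, E, F, H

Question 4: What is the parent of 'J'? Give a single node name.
Answer: A

Derivation:
Scan adjacency: J appears as child of A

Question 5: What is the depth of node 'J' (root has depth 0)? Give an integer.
Answer: 1

Derivation:
Path from root to J: A -> J
Depth = number of edges = 1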